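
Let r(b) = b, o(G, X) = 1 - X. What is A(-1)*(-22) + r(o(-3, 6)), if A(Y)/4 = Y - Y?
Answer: -5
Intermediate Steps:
A(Y) = 0 (A(Y) = 4*(Y - Y) = 4*0 = 0)
A(-1)*(-22) + r(o(-3, 6)) = 0*(-22) + (1 - 1*6) = 0 + (1 - 6) = 0 - 5 = -5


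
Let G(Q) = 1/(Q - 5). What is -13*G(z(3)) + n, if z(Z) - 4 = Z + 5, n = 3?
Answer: 8/7 ≈ 1.1429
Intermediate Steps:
z(Z) = 9 + Z (z(Z) = 4 + (Z + 5) = 4 + (5 + Z) = 9 + Z)
G(Q) = 1/(-5 + Q)
-13*G(z(3)) + n = -13/(-5 + (9 + 3)) + 3 = -13/(-5 + 12) + 3 = -13/7 + 3 = 8/7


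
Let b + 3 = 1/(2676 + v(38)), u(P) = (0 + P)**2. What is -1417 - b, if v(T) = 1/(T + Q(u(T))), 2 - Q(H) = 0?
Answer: -151356014/107041 ≈ -1414.0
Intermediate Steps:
u(P) = P**2
Q(H) = 2 (Q(H) = 2 - 1*0 = 2 + 0 = 2)
v(T) = 1/(2 + T) (v(T) = 1/(T + 2) = 1/(2 + T))
b = -321083/107041 (b = -3 + 1/(2676 + 1/(2 + 38)) = -3 + 1/(2676 + 1/40) = -3 + 1/(107041/40) = -3 + 40/107041 = -321083/107041 ≈ -2.9996)
-1417 - b = -1417 - 1*(-321083/107041) = -1417 + 321083/107041 = -151356014/107041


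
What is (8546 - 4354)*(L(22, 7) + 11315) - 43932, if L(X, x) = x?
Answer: 47417892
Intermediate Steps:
(8546 - 4354)*(L(22, 7) + 11315) - 43932 = (8546 - 4354)*(7 + 11315) - 43932 = 4192*11322 - 43932 = 47461824 - 43932 = 47417892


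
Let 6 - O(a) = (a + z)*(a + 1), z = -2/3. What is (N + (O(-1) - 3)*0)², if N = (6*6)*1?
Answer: 1296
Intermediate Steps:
z = -⅔ (z = -2*⅓ = -⅔ ≈ -0.66667)
N = 36 (N = 36*1 = 36)
O(a) = 6 - (1 + a)*(-⅔ + a) (O(a) = 6 - (a - ⅔)*(a + 1) = 6 - (-⅔ + a)*(1 + a) = 6 - (1 + a)*(-⅔ + a))
(N + (O(-1) - 3)*0)² = (36 + ((20/3 - 1*(-1)² - ⅓*(-1)) - 3)*0)² = (36 + ((20/3 - 1*1 + ⅓) - 3)*0)² = (36 + ((20/3 - 1 + ⅓) - 3)*0)² = (36 + (6 - 3)*0)² = (36 + 3*0)² = (36 + 0)² = 36² = 1296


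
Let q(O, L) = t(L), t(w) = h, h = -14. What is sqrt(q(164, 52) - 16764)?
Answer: I*sqrt(16778) ≈ 129.53*I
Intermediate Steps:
t(w) = -14
q(O, L) = -14
sqrt(q(164, 52) - 16764) = sqrt(-14 - 16764) = sqrt(-16778) = I*sqrt(16778)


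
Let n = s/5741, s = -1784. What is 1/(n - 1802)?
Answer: -5741/10347066 ≈ -0.00055484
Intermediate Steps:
n = -1784/5741 ≈ -0.31075
1/(n - 1802) = 1/(-1784/5741 - 1802) = 1/(-10347066/5741) = -5741/10347066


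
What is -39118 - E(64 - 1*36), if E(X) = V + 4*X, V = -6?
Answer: -39224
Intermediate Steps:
E(X) = -6 + 4*X
-39118 - E(64 - 1*36) = -39118 - (-6 + 4*(64 - 1*36)) = -39118 - (-6 + 4*(64 - 36)) = -39118 - (-6 + 4*28) = -39118 - (-6 + 112) = -39118 - 1*106 = -39118 - 106 = -39224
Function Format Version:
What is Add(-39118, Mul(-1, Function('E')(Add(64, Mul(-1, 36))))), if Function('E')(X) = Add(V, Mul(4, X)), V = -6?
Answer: -39224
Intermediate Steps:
Function('E')(X) = Add(-6, Mul(4, X))
Add(-39118, Mul(-1, Function('E')(Add(64, Mul(-1, 36))))) = Add(-39118, Mul(-1, Add(-6, Mul(4, Add(64, Mul(-1, 36)))))) = Add(-39118, Mul(-1, Add(-6, Mul(4, Add(64, -36))))) = Add(-39118, Mul(-1, Add(-6, Mul(4, 28)))) = Add(-39118, Mul(-1, Add(-6, 112))) = Add(-39118, Mul(-1, 106)) = Add(-39118, -106) = -39224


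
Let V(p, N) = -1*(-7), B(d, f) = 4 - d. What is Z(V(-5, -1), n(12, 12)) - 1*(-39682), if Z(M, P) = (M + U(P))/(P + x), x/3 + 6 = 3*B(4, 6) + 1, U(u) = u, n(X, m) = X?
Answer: 119027/3 ≈ 39676.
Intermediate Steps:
x = -15 (x = -18 + 3*(3*(4 - 1*4) + 1) = -18 + 3*(3*(4 - 4) + 1) = -18 + 3*(3*0 + 1) = -18 + 3*(0 + 1) = -18 + 3*1 = -18 + 3 = -15)
V(p, N) = 7
Z(M, P) = (M + P)/(-15 + P) (Z(M, P) = (M + P)/(P - 15) = (M + P)/(-15 + P))
Z(V(-5, -1), n(12, 12)) - 1*(-39682) = (7 + 12)/(-15 + 12) - 1*(-39682) = 19/(-3) + 39682 = -⅓*19 + 39682 = -19/3 + 39682 = 119027/3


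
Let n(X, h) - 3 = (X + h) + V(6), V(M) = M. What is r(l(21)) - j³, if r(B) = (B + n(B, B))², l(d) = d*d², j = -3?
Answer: 772395291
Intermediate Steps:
l(d) = d³
n(X, h) = 9 + X + h (n(X, h) = 3 + ((X + h) + 6) = 3 + (6 + X + h) = 9 + X + h)
r(B) = (9 + 3*B)² (r(B) = (B + (9 + B + B))² = (B + (9 + 2*B))² = (9 + 3*B)²)
r(l(21)) - j³ = 9*(3 + 21³)² - 1*(-3)³ = 9*(3 + 9261)² - 1*(-27) = 9*9264² + 27 = 9*85821696 + 27 = 772395264 + 27 = 772395291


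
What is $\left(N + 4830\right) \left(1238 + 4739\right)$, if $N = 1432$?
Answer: $37427974$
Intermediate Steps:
$\left(N + 4830\right) \left(1238 + 4739\right) = \left(1432 + 4830\right) \left(1238 + 4739\right) = 6262 \cdot 5977 = 37427974$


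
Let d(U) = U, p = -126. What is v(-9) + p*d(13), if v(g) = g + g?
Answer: -1656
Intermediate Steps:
v(g) = 2*g
v(-9) + p*d(13) = 2*(-9) - 126*13 = -18 - 1638 = -1656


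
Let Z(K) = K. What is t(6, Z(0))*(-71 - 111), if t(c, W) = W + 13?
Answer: -2366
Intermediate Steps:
t(c, W) = 13 + W
t(6, Z(0))*(-71 - 111) = (13 + 0)*(-71 - 111) = 13*(-182) = -2366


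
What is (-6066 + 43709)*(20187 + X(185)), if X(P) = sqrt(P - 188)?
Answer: 759899241 + 37643*I*sqrt(3) ≈ 7.599e+8 + 65200.0*I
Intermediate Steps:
X(P) = sqrt(-188 + P)
(-6066 + 43709)*(20187 + X(185)) = (-6066 + 43709)*(20187 + sqrt(-188 + 185)) = 37643*(20187 + sqrt(-3)) = 37643*(20187 + I*sqrt(3)) = 759899241 + 37643*I*sqrt(3)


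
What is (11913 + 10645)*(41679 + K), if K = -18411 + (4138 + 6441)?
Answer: 763520626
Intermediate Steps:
K = -7832 (K = -18411 + 10579 = -7832)
(11913 + 10645)*(41679 + K) = (11913 + 10645)*(41679 - 7832) = 22558*33847 = 763520626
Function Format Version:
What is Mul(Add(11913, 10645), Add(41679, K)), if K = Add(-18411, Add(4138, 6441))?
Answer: 763520626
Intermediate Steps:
K = -7832 (K = Add(-18411, 10579) = -7832)
Mul(Add(11913, 10645), Add(41679, K)) = Mul(Add(11913, 10645), Add(41679, -7832)) = Mul(22558, 33847) = 763520626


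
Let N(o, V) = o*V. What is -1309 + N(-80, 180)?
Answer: -15709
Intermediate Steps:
N(o, V) = V*o
-1309 + N(-80, 180) = -1309 + 180*(-80) = -1309 - 14400 = -15709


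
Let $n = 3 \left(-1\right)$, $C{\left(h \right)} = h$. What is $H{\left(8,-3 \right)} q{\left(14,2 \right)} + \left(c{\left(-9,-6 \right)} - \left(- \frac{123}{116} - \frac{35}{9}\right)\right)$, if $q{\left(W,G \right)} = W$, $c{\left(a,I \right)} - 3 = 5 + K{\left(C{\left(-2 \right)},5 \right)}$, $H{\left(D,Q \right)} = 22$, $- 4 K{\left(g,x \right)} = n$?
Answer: $\frac{167927}{522} \approx 321.7$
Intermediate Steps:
$n = -3$
$K{\left(g,x \right)} = \frac{3}{4}$ ($K{\left(g,x \right)} = \left(- \frac{1}{4}\right) \left(-3\right) = \frac{3}{4}$)
$c{\left(a,I \right)} = \frac{35}{4}$ ($c{\left(a,I \right)} = 3 + \left(5 + \frac{3}{4}\right) = 3 + \frac{23}{4} = \frac{35}{4}$)
$H{\left(8,-3 \right)} q{\left(14,2 \right)} + \left(c{\left(-9,-6 \right)} - \left(- \frac{123}{116} - \frac{35}{9}\right)\right) = 22 \cdot 14 + \left(\frac{35}{4} - \left(- \frac{123}{116} - \frac{35}{9}\right)\right) = 308 + \left(\frac{35}{4} - - \frac{5167}{1044}\right) = 308 + \left(\frac{35}{4} + \left(\frac{123}{116} + \frac{35}{9}\right)\right) = 308 + \left(\frac{35}{4} + \frac{5167}{1044}\right) = 308 + \frac{7151}{522} = \frac{167927}{522}$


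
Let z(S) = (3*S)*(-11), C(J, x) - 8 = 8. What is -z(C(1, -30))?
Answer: 528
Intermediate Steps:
C(J, x) = 16 (C(J, x) = 8 + 8 = 16)
z(S) = -33*S
-z(C(1, -30)) = -(-33)*16 = -1*(-528) = 528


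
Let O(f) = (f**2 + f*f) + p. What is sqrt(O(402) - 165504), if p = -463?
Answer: 7*sqrt(3209) ≈ 396.54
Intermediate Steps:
O(f) = -463 + 2*f**2 (O(f) = (f**2 + f*f) - 463 = (f**2 + f**2) - 463 = 2*f**2 - 463 = -463 + 2*f**2)
sqrt(O(402) - 165504) = sqrt((-463 + 2*402**2) - 165504) = sqrt((-463 + 2*161604) - 165504) = sqrt((-463 + 323208) - 165504) = sqrt(322745 - 165504) = sqrt(157241) = 7*sqrt(3209)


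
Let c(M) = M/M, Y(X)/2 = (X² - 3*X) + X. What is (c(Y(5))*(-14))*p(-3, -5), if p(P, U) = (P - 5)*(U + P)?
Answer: -896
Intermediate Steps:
Y(X) = -4*X + 2*X² (Y(X) = 2*((X² - 3*X) + X) = 2*(X² - 2*X) = -4*X + 2*X²)
p(P, U) = (-5 + P)*(P + U)
c(M) = 1
(c(Y(5))*(-14))*p(-3, -5) = (1*(-14))*((-3)² - 5*(-3) - 5*(-5) - 3*(-5)) = -14*(9 + 15 + 25 + 15) = -14*64 = -896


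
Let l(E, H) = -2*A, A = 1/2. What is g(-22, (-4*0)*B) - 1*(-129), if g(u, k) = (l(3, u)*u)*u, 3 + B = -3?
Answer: -355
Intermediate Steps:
A = ½ (A = 1*(½) = ½ ≈ 0.50000)
l(E, H) = -1 (l(E, H) = -2*½ = -1)
B = -6 (B = -3 - 3 = -6)
g(u, k) = -u² (g(u, k) = (-u)*u = -u²)
g(-22, (-4*0)*B) - 1*(-129) = -1*(-22)² - 1*(-129) = -1*484 + 129 = -484 + 129 = -355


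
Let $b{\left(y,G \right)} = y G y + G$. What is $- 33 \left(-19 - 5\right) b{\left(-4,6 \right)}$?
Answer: $80784$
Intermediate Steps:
$b{\left(y,G \right)} = G + G y^{2}$ ($b{\left(y,G \right)} = G y y + G = G y^{2} + G = G + G y^{2}$)
$- 33 \left(-19 - 5\right) b{\left(-4,6 \right)} = - 33 \left(-19 - 5\right) 6 \left(1 + \left(-4\right)^{2}\right) = - 33 \left(-19 - 5\right) 6 \left(1 + 16\right) = \left(-33\right) \left(-24\right) 6 \cdot 17 = 792 \cdot 102 = 80784$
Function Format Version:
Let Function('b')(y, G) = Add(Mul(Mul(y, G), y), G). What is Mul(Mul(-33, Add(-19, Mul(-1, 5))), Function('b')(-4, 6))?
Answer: 80784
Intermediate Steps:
Function('b')(y, G) = Add(G, Mul(G, Pow(y, 2))) (Function('b')(y, G) = Add(Mul(Mul(G, y), y), G) = Add(Mul(G, Pow(y, 2)), G) = Add(G, Mul(G, Pow(y, 2))))
Mul(Mul(-33, Add(-19, Mul(-1, 5))), Function('b')(-4, 6)) = Mul(Mul(-33, Add(-19, Mul(-1, 5))), Mul(6, Add(1, Pow(-4, 2)))) = Mul(Mul(-33, Add(-19, -5)), Mul(6, Add(1, 16))) = Mul(Mul(-33, -24), Mul(6, 17)) = Mul(792, 102) = 80784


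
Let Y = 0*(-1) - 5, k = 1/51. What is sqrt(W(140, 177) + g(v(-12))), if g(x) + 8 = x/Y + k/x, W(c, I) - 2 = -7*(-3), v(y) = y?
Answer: sqrt(4525315)/510 ≈ 4.1711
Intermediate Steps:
k = 1/51 ≈ 0.019608
W(c, I) = 23 (W(c, I) = 2 - 7*(-3) = 2 + 21 = 23)
Y = -5 (Y = 0 - 5 = -5)
g(x) = -8 - x/5 + 1/(51*x) (g(x) = -8 + (x/(-5) + 1/(51*x)) = -8 + (x*(-1/5) + 1/(51*x)) = -8 + (-x/5 + 1/(51*x)) = -8 - x/5 + 1/(51*x))
sqrt(W(140, 177) + g(v(-12))) = sqrt(23 + (-8 - 1/5*(-12) + (1/51)/(-12))) = sqrt(23 + (-8 + 12/5 + (1/51)*(-1/12))) = sqrt(23 + (-8 + 12/5 - 1/612)) = sqrt(23 - 17141/3060) = sqrt(53239/3060) = sqrt(4525315)/510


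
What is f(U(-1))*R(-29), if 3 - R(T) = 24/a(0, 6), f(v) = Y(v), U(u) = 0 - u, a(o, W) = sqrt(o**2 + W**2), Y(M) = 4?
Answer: -4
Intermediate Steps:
a(o, W) = sqrt(W**2 + o**2)
U(u) = -u
f(v) = 4
R(T) = -1 (R(T) = 3 - 24/(sqrt(6**2 + 0**2)) = 3 - 24/(sqrt(36 + 0)) = 3 - 24/(sqrt(36)) = 3 - 24/6 = 3 - 1*4 = 3 - 4 = -1)
f(U(-1))*R(-29) = 4*(-1) = -4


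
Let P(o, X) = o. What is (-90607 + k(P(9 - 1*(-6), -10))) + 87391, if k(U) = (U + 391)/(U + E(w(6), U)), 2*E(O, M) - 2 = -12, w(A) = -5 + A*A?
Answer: -15877/5 ≈ -3175.4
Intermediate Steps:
w(A) = -5 + A**2
E(O, M) = -5 (E(O, M) = 1 + (1/2)*(-12) = 1 - 6 = -5)
k(U) = (391 + U)/(-5 + U) (k(U) = (U + 391)/(U - 5) = (391 + U)/(-5 + U))
(-90607 + k(P(9 - 1*(-6), -10))) + 87391 = (-90607 + (391 + (9 - 1*(-6)))/(-5 + (9 - 1*(-6)))) + 87391 = (-90607 + (391 + (9 + 6))/(-5 + (9 + 6))) + 87391 = (-90607 + (391 + 15)/(-5 + 15)) + 87391 = (-90607 + 406/10) + 87391 = (-90607 + (1/10)*406) + 87391 = (-90607 + 203/5) + 87391 = -452832/5 + 87391 = -15877/5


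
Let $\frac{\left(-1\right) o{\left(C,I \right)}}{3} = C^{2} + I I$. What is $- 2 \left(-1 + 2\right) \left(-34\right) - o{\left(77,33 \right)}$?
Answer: $21122$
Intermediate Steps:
$o{\left(C,I \right)} = - 3 C^{2} - 3 I^{2}$ ($o{\left(C,I \right)} = - 3 \left(C^{2} + I I\right) = - 3 \left(C^{2} + I^{2}\right) = - 3 C^{2} - 3 I^{2}$)
$- 2 \left(-1 + 2\right) \left(-34\right) - o{\left(77,33 \right)} = - 2 \left(-1 + 2\right) \left(-34\right) - \left(- 3 \cdot 77^{2} - 3 \cdot 33^{2}\right) = \left(-2\right) 1 \left(-34\right) - \left(\left(-3\right) 5929 - 3267\right) = \left(-2\right) \left(-34\right) - \left(-17787 - 3267\right) = 68 - -21054 = 68 + 21054 = 21122$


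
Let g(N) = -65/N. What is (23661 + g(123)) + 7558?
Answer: 3839872/123 ≈ 31218.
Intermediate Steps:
(23661 + g(123)) + 7558 = (23661 - 65/123) + 7558 = 2910238/123 + 7558 = 3839872/123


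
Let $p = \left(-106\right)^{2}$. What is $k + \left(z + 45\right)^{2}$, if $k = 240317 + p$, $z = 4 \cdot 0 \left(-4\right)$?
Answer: $253578$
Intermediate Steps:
$z = 0$ ($z = 0 \left(-4\right) = 0$)
$p = 11236$
$k = 251553$ ($k = 240317 + 11236 = 251553$)
$k + \left(z + 45\right)^{2} = 251553 + \left(0 + 45\right)^{2} = 251553 + 45^{2} = 251553 + 2025 = 253578$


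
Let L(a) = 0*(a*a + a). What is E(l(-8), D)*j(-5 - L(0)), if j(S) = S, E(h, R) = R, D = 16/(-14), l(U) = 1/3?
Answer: 40/7 ≈ 5.7143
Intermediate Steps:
l(U) = ⅓ (l(U) = 1*(⅓) = ⅓)
D = -8/7 (D = 16*(-1/14) = -8/7 ≈ -1.1429)
L(a) = 0 (L(a) = 0*(a² + a) = 0*(a + a²) = 0)
E(l(-8), D)*j(-5 - L(0)) = -8*(-5 - 1*0)/7 = -8*(-5 + 0)/7 = -8/7*(-5) = 40/7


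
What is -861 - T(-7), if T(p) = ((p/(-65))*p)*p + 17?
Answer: -57413/65 ≈ -883.28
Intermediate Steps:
T(p) = 17 - p³/65 (T(p) = ((p*(-1/65))*p)*p + 17 = ((-p/65)*p)*p + 17 = (-p²/65)*p + 17 = -p³/65 + 17 = 17 - p³/65)
-861 - T(-7) = -861 - (17 - 1/65*(-7)³) = -861 - (17 - 1/65*(-343)) = -861 - (17 + 343/65) = -861 - 1*1448/65 = -861 - 1448/65 = -57413/65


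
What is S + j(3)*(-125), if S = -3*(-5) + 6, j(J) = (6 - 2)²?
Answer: -1979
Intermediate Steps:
j(J) = 16 (j(J) = 4² = 16)
S = 21 (S = 15 + 6 = 21)
S + j(3)*(-125) = 21 + 16*(-125) = 21 - 2000 = -1979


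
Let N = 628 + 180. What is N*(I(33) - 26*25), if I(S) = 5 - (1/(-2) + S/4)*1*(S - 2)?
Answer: -715282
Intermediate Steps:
N = 808
I(S) = 5 - (-2 + S)*(-½ + S/4) (I(S) = 5 - (1*(-½) + S*(¼))*1*(-2 + S) = 5 - (-½ + S/4)*(-2 + S) = 5 - (-2 + S)*(-½ + S/4))
N*(I(33) - 26*25) = 808*((4 + 33 - ¼*33²) - 26*25) = 808*((4 + 33 - ¼*1089) - 650) = 808*((4 + 33 - 1089/4) - 650) = 808*(-941/4 - 650) = 808*(-3541/4) = -715282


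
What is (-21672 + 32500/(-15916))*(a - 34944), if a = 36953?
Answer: -173258195117/3979 ≈ -4.3543e+7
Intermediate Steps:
(-21672 + 32500/(-15916))*(a - 34944) = (-21672 + 32500/(-15916))*(36953 - 34944) = (-21672 + 32500*(-1/15916))*2009 = (-21672 - 8125/3979)*2009 = -86241013/3979*2009 = -173258195117/3979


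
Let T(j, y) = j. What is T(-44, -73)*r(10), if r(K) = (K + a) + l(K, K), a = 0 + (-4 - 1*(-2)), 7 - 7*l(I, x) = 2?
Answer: -2684/7 ≈ -383.43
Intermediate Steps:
l(I, x) = 5/7 (l(I, x) = 1 - ⅐*2 = 1 - 2/7 = 5/7)
a = -2 (a = 0 + (-4 + 2) = 0 - 2 = -2)
r(K) = -9/7 + K (r(K) = (K - 2) + 5/7 = (-2 + K) + 5/7 = -9/7 + K)
T(-44, -73)*r(10) = -44*(-9/7 + 10) = -44*61/7 = -2684/7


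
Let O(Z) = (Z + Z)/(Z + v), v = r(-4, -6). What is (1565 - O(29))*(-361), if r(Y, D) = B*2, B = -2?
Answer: -14103187/25 ≈ -5.6413e+5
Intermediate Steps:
r(Y, D) = -4 (r(Y, D) = -2*2 = -4)
v = -4
O(Z) = 2*Z/(-4 + Z) (O(Z) = (Z + Z)/(Z - 4) = (2*Z)/(-4 + Z) = 2*Z/(-4 + Z))
(1565 - O(29))*(-361) = (1565 - 2*29/(-4 + 29))*(-361) = (1565 - 2*29/25)*(-361) = (1565 - 1*58/25)*(-361) = (1565 - 58/25)*(-361) = (39067/25)*(-361) = -14103187/25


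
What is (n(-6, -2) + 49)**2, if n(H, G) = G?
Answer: 2209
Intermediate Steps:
(n(-6, -2) + 49)**2 = (-2 + 49)**2 = 47**2 = 2209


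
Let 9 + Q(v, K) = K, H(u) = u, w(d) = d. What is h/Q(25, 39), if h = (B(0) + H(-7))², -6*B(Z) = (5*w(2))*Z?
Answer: 49/30 ≈ 1.6333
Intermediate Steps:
Q(v, K) = -9 + K
B(Z) = -5*Z/3 (B(Z) = -5*2*Z/6 = -5*Z/3)
h = 49 (h = (-5/3*0 - 7)² = (0 - 7)² = (-7)² = 49)
h/Q(25, 39) = 49/(-9 + 39) = 49/30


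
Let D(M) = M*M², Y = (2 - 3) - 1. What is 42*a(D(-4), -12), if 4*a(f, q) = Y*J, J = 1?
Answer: -21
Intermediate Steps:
Y = -2 (Y = -1 - 1 = -2)
D(M) = M³
a(f, q) = -½ (a(f, q) = (-2*1)/4 = (¼)*(-2) = -½)
42*a(D(-4), -12) = 42*(-½) = -21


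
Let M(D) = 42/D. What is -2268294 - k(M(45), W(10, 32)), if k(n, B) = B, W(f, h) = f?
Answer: -2268304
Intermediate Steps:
-2268294 - k(M(45), W(10, 32)) = -2268294 - 1*10 = -2268294 - 10 = -2268304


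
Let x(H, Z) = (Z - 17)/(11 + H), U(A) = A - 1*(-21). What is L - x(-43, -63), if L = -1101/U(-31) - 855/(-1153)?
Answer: 624589/5765 ≈ 108.34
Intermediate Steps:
U(A) = 21 + A (U(A) = A + 21 = 21 + A)
x(H, Z) = (-17 + Z)/(11 + H)
L = 1278003/11530 (L = -1101/(21 - 31) - 855/(-1153) = -1101/(-10) - 855*(-1/1153) = -1101*(-⅒) + 855/1153 = 1101/10 + 855/1153 = 1278003/11530 ≈ 110.84)
L - x(-43, -63) = 1278003/11530 - (-17 - 63)/(11 - 43) = 1278003/11530 - (-80)/(-32) = 1278003/11530 - (-1)*(-80)/32 = 1278003/11530 - 1*5/2 = 1278003/11530 - 5/2 = 624589/5765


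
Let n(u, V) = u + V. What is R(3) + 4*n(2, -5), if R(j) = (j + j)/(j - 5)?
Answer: -15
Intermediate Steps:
R(j) = 2*j/(-5 + j) (R(j) = (2*j)/(-5 + j) = 2*j/(-5 + j))
n(u, V) = V + u
R(3) + 4*n(2, -5) = 2*3/(-5 + 3) + 4*(-5 + 2) = 2*3/(-2) + 4*(-3) = 2*3*(-½) - 12 = -3 - 12 = -15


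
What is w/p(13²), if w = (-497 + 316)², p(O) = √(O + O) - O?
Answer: -32761/167 - 32761*√2/2171 ≈ -217.51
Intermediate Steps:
p(O) = -O + √2*√O (p(O) = √(2*O) - O = √2*√O - O = -O + √2*√O)
w = 32761 (w = (-181)² = 32761)
w/p(13²) = 32761/(-1*13² + √2*√(13²)) = 32761/(-1*169 + √2*√169) = 32761/(-169 + √2*13) = 32761/(-169 + 13*√2)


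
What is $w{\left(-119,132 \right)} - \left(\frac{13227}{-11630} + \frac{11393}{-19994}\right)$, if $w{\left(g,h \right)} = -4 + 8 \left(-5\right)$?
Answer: $- \frac{2458592113}{58132555} \approx -42.293$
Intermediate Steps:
$w{\left(g,h \right)} = -44$ ($w{\left(g,h \right)} = -4 - 40 = -44$)
$w{\left(-119,132 \right)} - \left(\frac{13227}{-11630} + \frac{11393}{-19994}\right) = -44 - \left(\frac{13227}{-11630} + \frac{11393}{-19994}\right) = -44 - \left(13227 \left(- \frac{1}{11630}\right) + 11393 \left(- \frac{1}{19994}\right)\right) = -44 - \left(- \frac{13227}{11630} - \frac{11393}{19994}\right) = -44 - - \frac{99240307}{58132555} = -44 + \frac{99240307}{58132555} = - \frac{2458592113}{58132555}$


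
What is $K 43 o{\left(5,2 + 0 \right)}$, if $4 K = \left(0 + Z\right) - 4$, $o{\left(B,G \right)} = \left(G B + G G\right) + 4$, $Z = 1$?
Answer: $- \frac{1161}{2} \approx -580.5$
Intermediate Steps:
$o{\left(B,G \right)} = 4 + G^{2} + B G$ ($o{\left(B,G \right)} = \left(B G + G^{2}\right) + 4 = \left(G^{2} + B G\right) + 4 = 4 + G^{2} + B G$)
$K = - \frac{3}{4}$ ($K = \frac{\left(0 + 1\right) - 4}{4} = \frac{1 - 4}{4} = \frac{1}{4} \left(-3\right) = - \frac{3}{4} \approx -0.75$)
$K 43 o{\left(5,2 + 0 \right)} = \left(- \frac{3}{4}\right) 43 \left(4 + \left(2 + 0\right)^{2} + 5 \left(2 + 0\right)\right) = - \frac{129 \left(4 + 2^{2} + 5 \cdot 2\right)}{4} = - \frac{129 \left(4 + 4 + 10\right)}{4} = \left(- \frac{129}{4}\right) 18 = - \frac{1161}{2}$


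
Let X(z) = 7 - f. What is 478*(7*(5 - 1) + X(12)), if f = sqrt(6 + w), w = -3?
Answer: 16730 - 478*sqrt(3) ≈ 15902.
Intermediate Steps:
f = sqrt(3) (f = sqrt(6 - 3) = sqrt(3) ≈ 1.7320)
X(z) = 7 - sqrt(3)
478*(7*(5 - 1) + X(12)) = 478*(7*(5 - 1) + (7 - sqrt(3))) = 478*(7*4 + (7 - sqrt(3))) = 478*(28 + (7 - sqrt(3))) = 478*(35 - sqrt(3)) = 16730 - 478*sqrt(3)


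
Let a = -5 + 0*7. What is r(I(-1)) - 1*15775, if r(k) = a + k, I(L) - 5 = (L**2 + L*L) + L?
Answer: -15774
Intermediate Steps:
a = -5 (a = -5 + 0 = -5)
I(L) = 5 + L + 2*L**2 (I(L) = 5 + ((L**2 + L*L) + L) = 5 + ((L**2 + L**2) + L) = 5 + (2*L**2 + L) = 5 + (L + 2*L**2) = 5 + L + 2*L**2)
r(k) = -5 + k
r(I(-1)) - 1*15775 = (-5 + (5 - 1 + 2*(-1)**2)) - 1*15775 = (-5 + (5 - 1 + 2*1)) - 15775 = (-5 + (5 - 1 + 2)) - 15775 = (-5 + 6) - 15775 = 1 - 15775 = -15774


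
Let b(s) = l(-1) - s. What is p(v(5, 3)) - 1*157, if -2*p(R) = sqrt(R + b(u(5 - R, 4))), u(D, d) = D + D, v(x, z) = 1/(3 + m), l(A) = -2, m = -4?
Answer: -157 - I*sqrt(15)/2 ≈ -157.0 - 1.9365*I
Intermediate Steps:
v(x, z) = -1 (v(x, z) = 1/(3 - 4) = 1/(-1) = -1)
u(D, d) = 2*D
b(s) = -2 - s
p(R) = -sqrt(-12 + 3*R)/2 (p(R) = -sqrt(R + (-2 - 2*(5 - R)))/2 = -sqrt(R + (-2 - (10 - 2*R)))/2 = -sqrt(R + (-2 + (-10 + 2*R)))/2 = -sqrt(R + (-12 + 2*R))/2 = -sqrt(-12 + 3*R)/2)
p(v(5, 3)) - 1*157 = -sqrt(-12 + 3*(-1))/2 - 1*157 = -sqrt(-12 - 3)/2 - 157 = -I*sqrt(15)/2 - 157 = -157 - I*sqrt(15)/2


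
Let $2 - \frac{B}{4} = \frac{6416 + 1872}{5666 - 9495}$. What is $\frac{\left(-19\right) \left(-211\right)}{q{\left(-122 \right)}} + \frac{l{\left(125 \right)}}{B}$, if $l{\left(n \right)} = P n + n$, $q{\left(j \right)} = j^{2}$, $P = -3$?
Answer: $- \frac{62464281}{4238219} \approx -14.738$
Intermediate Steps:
$B = \frac{9112}{547}$ ($B = 8 - 4 \frac{6416 + 1872}{5666 - 9495} = 8 - 4 \frac{8288}{-3829} = 8 - 4 \cdot 8288 \left(- \frac{1}{3829}\right) = 8 - - \frac{4736}{547} = 8 + \frac{4736}{547} = \frac{9112}{547} \approx 16.658$)
$l{\left(n \right)} = - 2 n$ ($l{\left(n \right)} = - 3 n + n = - 2 n$)
$\frac{\left(-19\right) \left(-211\right)}{q{\left(-122 \right)}} + \frac{l{\left(125 \right)}}{B} = \frac{\left(-19\right) \left(-211\right)}{\left(-122\right)^{2}} + \frac{\left(-2\right) 125}{\frac{9112}{547}} = \frac{4009}{14884} - \frac{68375}{4556} = - \frac{62464281}{4238219}$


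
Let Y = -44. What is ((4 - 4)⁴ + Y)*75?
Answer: -3300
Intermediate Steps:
((4 - 4)⁴ + Y)*75 = ((4 - 4)⁴ - 44)*75 = (0⁴ - 44)*75 = (0 - 44)*75 = -44*75 = -3300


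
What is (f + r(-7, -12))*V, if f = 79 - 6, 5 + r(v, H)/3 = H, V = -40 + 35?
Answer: -110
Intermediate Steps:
V = -5
r(v, H) = -15 + 3*H
f = 73
(f + r(-7, -12))*V = (73 + (-15 + 3*(-12)))*(-5) = (73 + (-15 - 36))*(-5) = (73 - 51)*(-5) = 22*(-5) = -110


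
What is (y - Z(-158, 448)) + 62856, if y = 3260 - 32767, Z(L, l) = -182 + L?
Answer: 33689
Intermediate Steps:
y = -29507
(y - Z(-158, 448)) + 62856 = (-29507 - (-182 - 158)) + 62856 = (-29507 - 1*(-340)) + 62856 = (-29507 + 340) + 62856 = -29167 + 62856 = 33689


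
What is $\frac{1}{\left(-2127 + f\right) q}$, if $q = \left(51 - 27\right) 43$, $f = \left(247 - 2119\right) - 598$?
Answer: $- \frac{1}{4744104} \approx -2.1079 \cdot 10^{-7}$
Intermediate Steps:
$f = -2470$ ($f = \left(247 - 2119\right) - 598 = -1872 - 598 = -2470$)
$q = 1032$ ($q = 24 \cdot 43 = 1032$)
$\frac{1}{\left(-2127 + f\right) q} = \frac{1}{\left(-2127 - 2470\right) 1032} = \frac{1}{-4597} \cdot \frac{1}{1032} = \left(- \frac{1}{4597}\right) \frac{1}{1032} = - \frac{1}{4744104}$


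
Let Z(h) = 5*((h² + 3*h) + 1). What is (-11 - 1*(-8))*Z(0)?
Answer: -15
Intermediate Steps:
Z(h) = 5 + 5*h² + 15*h (Z(h) = 5*(1 + h² + 3*h) = 5 + 5*h² + 15*h)
(-11 - 1*(-8))*Z(0) = (-11 - 1*(-8))*(5 + 5*0² + 15*0) = (-11 + 8)*(5 + 5*0 + 0) = -3*(5 + 0 + 0) = -3*5 = -15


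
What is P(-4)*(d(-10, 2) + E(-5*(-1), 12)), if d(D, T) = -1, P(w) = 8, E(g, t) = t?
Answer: 88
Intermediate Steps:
P(-4)*(d(-10, 2) + E(-5*(-1), 12)) = 8*(-1 + 12) = 8*11 = 88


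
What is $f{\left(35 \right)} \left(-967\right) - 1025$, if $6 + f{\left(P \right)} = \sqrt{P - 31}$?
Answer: $2843$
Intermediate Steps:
$f{\left(P \right)} = -6 + \sqrt{-31 + P}$ ($f{\left(P \right)} = -6 + \sqrt{P - 31} = -6 + \sqrt{-31 + P}$)
$f{\left(35 \right)} \left(-967\right) - 1025 = \left(-6 + \sqrt{-31 + 35}\right) \left(-967\right) - 1025 = \left(-6 + \sqrt{4}\right) \left(-967\right) - 1025 = \left(-6 + 2\right) \left(-967\right) - 1025 = \left(-4\right) \left(-967\right) - 1025 = 3868 - 1025 = 2843$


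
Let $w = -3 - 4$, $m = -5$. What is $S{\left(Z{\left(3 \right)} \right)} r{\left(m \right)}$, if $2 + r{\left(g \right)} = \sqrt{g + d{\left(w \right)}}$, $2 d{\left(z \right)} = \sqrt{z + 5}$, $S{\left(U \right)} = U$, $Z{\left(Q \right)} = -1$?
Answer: $2 - \frac{\sqrt{-20 + 2 i \sqrt{2}}}{2} \approx 1.8423 - 2.2416 i$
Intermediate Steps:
$w = -7$
$d{\left(z \right)} = \frac{\sqrt{5 + z}}{2}$ ($d{\left(z \right)} = \frac{\sqrt{z + 5}}{2} = \frac{\sqrt{5 + z}}{2}$)
$r{\left(g \right)} = -2 + \sqrt{g + \frac{i \sqrt{2}}{2}}$ ($r{\left(g \right)} = -2 + \sqrt{g + \frac{\sqrt{5 - 7}}{2}} = -2 + \sqrt{g + \frac{\sqrt{-2}}{2}} = -2 + \sqrt{g + \frac{i \sqrt{2}}{2}}$)
$S{\left(Z{\left(3 \right)} \right)} r{\left(m \right)} = - (-2 + \frac{\sqrt{4 \left(-5\right) + 2 i \sqrt{2}}}{2}) = - (-2 + \frac{\sqrt{-20 + 2 i \sqrt{2}}}{2}) = 2 - \frac{\sqrt{-20 + 2 i \sqrt{2}}}{2}$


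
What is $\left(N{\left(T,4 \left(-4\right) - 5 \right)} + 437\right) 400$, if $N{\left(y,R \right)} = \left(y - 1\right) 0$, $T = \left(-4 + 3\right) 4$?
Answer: $174800$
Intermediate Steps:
$T = -4$ ($T = \left(-1\right) 4 = -4$)
$N{\left(y,R \right)} = 0$ ($N{\left(y,R \right)} = \left(-1 + y\right) 0 = 0$)
$\left(N{\left(T,4 \left(-4\right) - 5 \right)} + 437\right) 400 = \left(0 + 437\right) 400 = 437 \cdot 400 = 174800$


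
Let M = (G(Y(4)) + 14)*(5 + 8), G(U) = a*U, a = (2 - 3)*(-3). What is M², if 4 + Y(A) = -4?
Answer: 16900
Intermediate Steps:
a = 3 (a = -1*(-3) = 3)
Y(A) = -8 (Y(A) = -4 - 4 = -8)
G(U) = 3*U
M = -130 (M = (3*(-8) + 14)*(5 + 8) = (-24 + 14)*13 = -10*13 = -130)
M² = (-130)² = 16900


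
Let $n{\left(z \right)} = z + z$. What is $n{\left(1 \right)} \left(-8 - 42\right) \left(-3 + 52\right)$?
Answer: $-4900$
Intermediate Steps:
$n{\left(z \right)} = 2 z$
$n{\left(1 \right)} \left(-8 - 42\right) \left(-3 + 52\right) = 2 \cdot 1 \left(-8 - 42\right) \left(-3 + 52\right) = 2 \left(\left(-50\right) 49\right) = 2 \left(-2450\right) = -4900$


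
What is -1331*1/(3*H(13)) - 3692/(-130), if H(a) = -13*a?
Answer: 78649/2535 ≈ 31.025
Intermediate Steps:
-1331*1/(3*H(13)) - 3692/(-130) = -1331/(3*(-13*13)) - 3692/(-130) = -1331/(3*(-169)) - 3692*(-1/130) = -1331/(-507) + 142/5 = -1331*(-1/507) + 142/5 = 1331/507 + 142/5 = 78649/2535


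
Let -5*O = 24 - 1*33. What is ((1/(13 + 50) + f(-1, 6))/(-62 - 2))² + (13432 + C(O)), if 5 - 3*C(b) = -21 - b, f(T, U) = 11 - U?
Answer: 68285967077/5080320 ≈ 13441.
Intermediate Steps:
O = 9/5 (O = -(24 - 1*33)/5 = -(24 - 33)/5 = -⅕*(-9) = 9/5 ≈ 1.8000)
C(b) = 26/3 + b/3 (C(b) = 5/3 - (-21 - b)/3 = 5/3 + (7 + b/3) = 26/3 + b/3)
((1/(13 + 50) + f(-1, 6))/(-62 - 2))² + (13432 + C(O)) = ((1/(13 + 50) + (11 - 1*6))/(-62 - 2))² + (13432 + (26/3 + (⅓)*(9/5))) = ((1/63 + (11 - 6))/(-64))² + (13432 + (26/3 + ⅗)) = ((1/63 + 5)*(-1/64))² + (13432 + 139/15) = ((316/63)*(-1/64))² + 201619/15 = (-79/1008)² + 201619/15 = 6241/1016064 + 201619/15 = 68285967077/5080320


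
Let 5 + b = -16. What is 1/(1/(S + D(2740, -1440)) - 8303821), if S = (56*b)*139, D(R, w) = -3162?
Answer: -166626/1383632477947 ≈ -1.2043e-7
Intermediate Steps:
b = -21 (b = -5 - 16 = -21)
S = -163464 (S = (56*(-21))*139 = -1176*139 = -163464)
1/(1/(S + D(2740, -1440)) - 8303821) = 1/(1/(-163464 - 3162) - 8303821) = 1/(1/(-166626) - 8303821) = 1/(-1/166626 - 8303821) = 1/(-1383632477947/166626) = -166626/1383632477947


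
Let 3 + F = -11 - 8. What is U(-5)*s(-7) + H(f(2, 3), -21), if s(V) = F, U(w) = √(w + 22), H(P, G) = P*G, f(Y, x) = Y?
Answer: -42 - 22*√17 ≈ -132.71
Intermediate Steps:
H(P, G) = G*P
U(w) = √(22 + w)
F = -22 (F = -3 + (-11 - 8) = -3 - 19 = -22)
s(V) = -22
U(-5)*s(-7) + H(f(2, 3), -21) = √(22 - 5)*(-22) - 21*2 = √17*(-22) - 42 = -22*√17 - 42 = -42 - 22*√17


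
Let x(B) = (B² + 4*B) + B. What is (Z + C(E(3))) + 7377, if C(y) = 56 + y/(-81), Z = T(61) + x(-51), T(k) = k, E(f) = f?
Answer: 265679/27 ≈ 9840.0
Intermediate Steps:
x(B) = B² + 5*B
Z = 2407 (Z = 61 - 51*(5 - 51) = 61 - 51*(-46) = 61 + 2346 = 2407)
C(y) = 56 - y/81 (C(y) = 56 + y*(-1/81) = 56 - y/81)
(Z + C(E(3))) + 7377 = (2407 + (56 - 1/81*3)) + 7377 = (2407 + (56 - 1/27)) + 7377 = (2407 + 1511/27) + 7377 = 66500/27 + 7377 = 265679/27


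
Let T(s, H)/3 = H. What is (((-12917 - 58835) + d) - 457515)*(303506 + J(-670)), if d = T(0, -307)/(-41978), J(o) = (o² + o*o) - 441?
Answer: -26680301243362325/41978 ≈ -6.3558e+11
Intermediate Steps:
T(s, H) = 3*H
J(o) = -441 + 2*o² (J(o) = (o² + o²) - 441 = 2*o² - 441 = -441 + 2*o²)
d = 921/41978 (d = (3*(-307))/(-41978) = -921*(-1/41978) = 921/41978 ≈ 0.021940)
(((-12917 - 58835) + d) - 457515)*(303506 + J(-670)) = (((-12917 - 58835) + 921/41978) - 457515)*(303506 + (-441 + 2*(-670)²)) = ((-71752 + 921/41978) - 457515)*(303506 + (-441 + 2*448900)) = (-3012004535/41978 - 457515)*(303506 + (-441 + 897800)) = -22217569205*(303506 + 897359)/41978 = -22217569205/41978*1200865 = -26680301243362325/41978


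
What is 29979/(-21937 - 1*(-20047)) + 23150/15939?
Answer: -2296729/159390 ≈ -14.409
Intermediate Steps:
29979/(-21937 - 1*(-20047)) + 23150/15939 = 29979/(-21937 + 20047) + 23150*(1/15939) = 29979/(-1890) + 23150/15939 = 29979*(-1/1890) + 23150/15939 = -3331/210 + 23150/15939 = -2296729/159390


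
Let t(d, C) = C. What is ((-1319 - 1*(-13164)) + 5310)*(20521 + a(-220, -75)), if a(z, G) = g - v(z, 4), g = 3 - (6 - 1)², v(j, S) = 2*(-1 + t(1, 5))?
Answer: 351523105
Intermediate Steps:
v(j, S) = 8 (v(j, S) = 2*(-1 + 5) = 2*4 = 8)
g = -22 (g = 3 - 1*5² = 3 - 1*25 = 3 - 25 = -22)
a(z, G) = -30 (a(z, G) = -22 - 1*8 = -22 - 8 = -30)
((-1319 - 1*(-13164)) + 5310)*(20521 + a(-220, -75)) = ((-1319 - 1*(-13164)) + 5310)*(20521 - 30) = ((-1319 + 13164) + 5310)*20491 = (11845 + 5310)*20491 = 17155*20491 = 351523105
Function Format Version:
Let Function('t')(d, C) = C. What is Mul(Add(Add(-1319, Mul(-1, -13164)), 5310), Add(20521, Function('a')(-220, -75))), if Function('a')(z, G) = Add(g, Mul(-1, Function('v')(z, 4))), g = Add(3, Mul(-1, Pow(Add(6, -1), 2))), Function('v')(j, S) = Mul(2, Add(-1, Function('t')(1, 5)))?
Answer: 351523105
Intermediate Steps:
Function('v')(j, S) = 8 (Function('v')(j, S) = Mul(2, Add(-1, 5)) = Mul(2, 4) = 8)
g = -22 (g = Add(3, Mul(-1, Pow(5, 2))) = Add(3, Mul(-1, 25)) = Add(3, -25) = -22)
Function('a')(z, G) = -30 (Function('a')(z, G) = Add(-22, Mul(-1, 8)) = Add(-22, -8) = -30)
Mul(Add(Add(-1319, Mul(-1, -13164)), 5310), Add(20521, Function('a')(-220, -75))) = Mul(Add(Add(-1319, Mul(-1, -13164)), 5310), Add(20521, -30)) = Mul(Add(Add(-1319, 13164), 5310), 20491) = Mul(Add(11845, 5310), 20491) = Mul(17155, 20491) = 351523105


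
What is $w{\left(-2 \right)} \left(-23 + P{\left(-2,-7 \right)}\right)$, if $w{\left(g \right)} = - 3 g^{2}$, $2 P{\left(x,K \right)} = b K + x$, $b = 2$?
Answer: $372$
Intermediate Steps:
$P{\left(x,K \right)} = K + \frac{x}{2}$ ($P{\left(x,K \right)} = \frac{2 K + x}{2} = \frac{x + 2 K}{2} = K + \frac{x}{2}$)
$w{\left(-2 \right)} \left(-23 + P{\left(-2,-7 \right)}\right) = - 3 \left(-2\right)^{2} \left(-23 + \left(-7 + \frac{1}{2} \left(-2\right)\right)\right) = \left(-3\right) 4 \left(-23 - 8\right) = - 12 \left(-23 - 8\right) = \left(-12\right) \left(-31\right) = 372$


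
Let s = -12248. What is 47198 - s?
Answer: 59446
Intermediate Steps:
47198 - s = 47198 - 1*(-12248) = 47198 + 12248 = 59446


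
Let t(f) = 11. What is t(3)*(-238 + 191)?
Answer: -517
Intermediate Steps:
t(3)*(-238 + 191) = 11*(-238 + 191) = 11*(-47) = -517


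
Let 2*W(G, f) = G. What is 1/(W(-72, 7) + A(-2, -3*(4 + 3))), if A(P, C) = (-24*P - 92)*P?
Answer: 1/52 ≈ 0.019231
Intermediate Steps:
A(P, C) = P*(-92 - 24*P) (A(P, C) = (-92 - 24*P)*P = P*(-92 - 24*P))
W(G, f) = G/2
1/(W(-72, 7) + A(-2, -3*(4 + 3))) = 1/((1/2)*(-72) - 4*(-2)*(23 + 6*(-2))) = 1/(-36 - 4*(-2)*(23 - 12)) = 1/(-36 - 4*(-2)*11) = 1/(-36 + 88) = 1/52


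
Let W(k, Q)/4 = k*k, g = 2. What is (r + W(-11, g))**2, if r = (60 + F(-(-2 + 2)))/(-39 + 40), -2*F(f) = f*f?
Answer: 295936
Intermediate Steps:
W(k, Q) = 4*k**2 (W(k, Q) = 4*(k*k) = 4*k**2)
F(f) = -f**2/2 (F(f) = -f*f/2 = -f**2/2)
r = 60 (r = (60 - (-2 + 2)**2/2)/(-39 + 40) = (60 - (-1*0)**2/2)/1 = (60 - 1/2*0**2)*1 = (60 - 1/2*0)*1 = (60 + 0)*1 = 60*1 = 60)
(r + W(-11, g))**2 = (60 + 4*(-11)**2)**2 = (60 + 4*121)**2 = (60 + 484)**2 = 544**2 = 295936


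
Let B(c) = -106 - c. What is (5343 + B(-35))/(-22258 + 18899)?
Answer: -5272/3359 ≈ -1.5695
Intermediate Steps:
(5343 + B(-35))/(-22258 + 18899) = (5343 + (-106 - 1*(-35)))/(-22258 + 18899) = (5343 + (-106 + 35))/(-3359) = (5343 - 71)*(-1/3359) = 5272*(-1/3359) = -5272/3359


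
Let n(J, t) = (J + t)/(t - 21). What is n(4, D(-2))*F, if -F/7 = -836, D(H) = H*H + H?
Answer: -1848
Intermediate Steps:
D(H) = H + H**2 (D(H) = H**2 + H = H + H**2)
n(J, t) = (J + t)/(-21 + t)
F = 5852 (F = -7*(-836) = 5852)
n(4, D(-2))*F = ((4 - 2*(1 - 2))/(-21 - 2*(1 - 2)))*5852 = ((4 - 2*(-1))/(-21 - 2*(-1)))*5852 = ((4 + 2)/(-21 + 2))*5852 = (6/(-19))*5852 = -1/19*6*5852 = -6/19*5852 = -1848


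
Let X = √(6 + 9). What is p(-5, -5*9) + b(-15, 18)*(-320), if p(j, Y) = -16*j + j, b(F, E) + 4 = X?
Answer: 1355 - 320*√15 ≈ 115.65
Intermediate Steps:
X = √15 ≈ 3.8730
b(F, E) = -4 + √15
p(j, Y) = -15*j
p(-5, -5*9) + b(-15, 18)*(-320) = -15*(-5) + (-4 + √15)*(-320) = 75 + (1280 - 320*√15) = 1355 - 320*√15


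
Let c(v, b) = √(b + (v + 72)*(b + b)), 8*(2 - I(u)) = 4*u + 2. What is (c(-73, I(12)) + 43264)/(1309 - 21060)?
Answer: -43264/19751 - √17/39502 ≈ -2.1906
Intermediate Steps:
I(u) = 7/4 - u/2 (I(u) = 2 - (4*u + 2)/8 = 2 - (2 + 4*u)/8 = 2 + (-¼ - u/2) = 7/4 - u/2)
c(v, b) = √(b + 2*b*(72 + v)) (c(v, b) = √(b + (72 + v)*(2*b)) = √(b + 2*b*(72 + v)))
(c(-73, I(12)) + 43264)/(1309 - 21060) = (√((7/4 - ½*12)*(145 + 2*(-73))) + 43264)/(1309 - 21060) = (√((7/4 - 6)*(145 - 146)) + 43264)/(-19751) = (√(-17/4*(-1)) + 43264)*(-1/19751) = (√(17/4) + 43264)*(-1/19751) = (√17/2 + 43264)*(-1/19751) = (43264 + √17/2)*(-1/19751) = -43264/19751 - √17/39502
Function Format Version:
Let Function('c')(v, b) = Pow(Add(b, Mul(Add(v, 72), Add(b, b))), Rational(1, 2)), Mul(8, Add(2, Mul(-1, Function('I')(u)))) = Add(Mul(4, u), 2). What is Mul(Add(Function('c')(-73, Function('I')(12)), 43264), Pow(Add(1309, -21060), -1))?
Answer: Add(Rational(-43264, 19751), Mul(Rational(-1, 39502), Pow(17, Rational(1, 2)))) ≈ -2.1906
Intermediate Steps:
Function('I')(u) = Add(Rational(7, 4), Mul(Rational(-1, 2), u)) (Function('I')(u) = Add(2, Mul(Rational(-1, 8), Add(Mul(4, u), 2))) = Add(2, Mul(Rational(-1, 8), Add(2, Mul(4, u)))) = Add(2, Add(Rational(-1, 4), Mul(Rational(-1, 2), u))) = Add(Rational(7, 4), Mul(Rational(-1, 2), u)))
Function('c')(v, b) = Pow(Add(b, Mul(2, b, Add(72, v))), Rational(1, 2)) (Function('c')(v, b) = Pow(Add(b, Mul(Add(72, v), Mul(2, b))), Rational(1, 2)) = Pow(Add(b, Mul(2, b, Add(72, v))), Rational(1, 2)))
Mul(Add(Function('c')(-73, Function('I')(12)), 43264), Pow(Add(1309, -21060), -1)) = Mul(Add(Pow(Mul(Add(Rational(7, 4), Mul(Rational(-1, 2), 12)), Add(145, Mul(2, -73))), Rational(1, 2)), 43264), Pow(Add(1309, -21060), -1)) = Mul(Add(Pow(Mul(Add(Rational(7, 4), -6), Add(145, -146)), Rational(1, 2)), 43264), Pow(-19751, -1)) = Mul(Add(Pow(Mul(Rational(-17, 4), -1), Rational(1, 2)), 43264), Rational(-1, 19751)) = Mul(Add(Pow(Rational(17, 4), Rational(1, 2)), 43264), Rational(-1, 19751)) = Mul(Add(Mul(Rational(1, 2), Pow(17, Rational(1, 2))), 43264), Rational(-1, 19751)) = Mul(Add(43264, Mul(Rational(1, 2), Pow(17, Rational(1, 2)))), Rational(-1, 19751)) = Add(Rational(-43264, 19751), Mul(Rational(-1, 39502), Pow(17, Rational(1, 2))))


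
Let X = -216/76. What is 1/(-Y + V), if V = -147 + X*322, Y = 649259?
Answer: -19/12356102 ≈ -1.5377e-6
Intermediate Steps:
X = -54/19 (X = -216*1/76 = -54/19 ≈ -2.8421)
V = -20181/19 (V = -147 - 54/19*322 = -147 - 17388/19 = -20181/19 ≈ -1062.2)
1/(-Y + V) = 1/(-1*649259 - 20181/19) = 1/(-649259 - 20181/19) = 1/(-12356102/19) = -19/12356102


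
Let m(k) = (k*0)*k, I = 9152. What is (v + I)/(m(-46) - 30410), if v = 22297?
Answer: -31449/30410 ≈ -1.0342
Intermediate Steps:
m(k) = 0 (m(k) = 0*k = 0)
(v + I)/(m(-46) - 30410) = (22297 + 9152)/(0 - 30410) = 31449/(-30410) = 31449*(-1/30410) = -31449/30410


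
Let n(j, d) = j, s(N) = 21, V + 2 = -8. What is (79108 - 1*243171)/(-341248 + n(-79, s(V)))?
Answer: 164063/341327 ≈ 0.48066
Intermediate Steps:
V = -10 (V = -2 - 8 = -10)
(79108 - 1*243171)/(-341248 + n(-79, s(V))) = (79108 - 1*243171)/(-341248 - 79) = (79108 - 243171)/(-341327) = -164063*(-1/341327) = 164063/341327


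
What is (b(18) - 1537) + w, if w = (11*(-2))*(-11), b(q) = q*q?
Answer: -971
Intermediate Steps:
b(q) = q²
w = 242 (w = -22*(-11) = 242)
(b(18) - 1537) + w = (18² - 1537) + 242 = (324 - 1537) + 242 = -1213 + 242 = -971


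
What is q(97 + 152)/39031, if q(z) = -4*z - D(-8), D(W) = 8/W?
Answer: -995/39031 ≈ -0.025493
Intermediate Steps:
q(z) = 1 - 4*z (q(z) = -4*z - 8/(-8) = -4*z - 8*(-1)/8 = -4*z - 1*(-1) = -4*z + 1 = 1 - 4*z)
q(97 + 152)/39031 = (1 - 4*(97 + 152))/39031 = (1 - 4*249)*(1/39031) = (1 - 996)*(1/39031) = -995*1/39031 = -995/39031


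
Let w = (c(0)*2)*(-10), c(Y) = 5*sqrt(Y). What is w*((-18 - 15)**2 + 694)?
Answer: 0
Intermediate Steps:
w = 0 (w = ((5*sqrt(0))*2)*(-10) = ((5*0)*2)*(-10) = (0*2)*(-10) = 0*(-10) = 0)
w*((-18 - 15)**2 + 694) = 0*((-18 - 15)**2 + 694) = 0*((-33)**2 + 694) = 0*(1089 + 694) = 0*1783 = 0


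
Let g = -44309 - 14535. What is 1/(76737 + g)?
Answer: 1/17893 ≈ 5.5888e-5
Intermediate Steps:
g = -58844
1/(76737 + g) = 1/(76737 - 58844) = 1/17893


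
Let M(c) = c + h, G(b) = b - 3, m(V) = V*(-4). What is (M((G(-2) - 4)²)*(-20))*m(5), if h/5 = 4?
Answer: 40400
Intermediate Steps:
m(V) = -4*V
G(b) = -3 + b
h = 20 (h = 5*4 = 20)
M(c) = 20 + c (M(c) = c + 20 = 20 + c)
(M((G(-2) - 4)²)*(-20))*m(5) = ((20 + ((-3 - 2) - 4)²)*(-20))*(-4*5) = ((20 + (-5 - 4)²)*(-20))*(-20) = ((20 + (-9)²)*(-20))*(-20) = ((20 + 81)*(-20))*(-20) = (101*(-20))*(-20) = -2020*(-20) = 40400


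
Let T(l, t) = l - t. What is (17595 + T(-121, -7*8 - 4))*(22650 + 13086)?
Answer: 626595024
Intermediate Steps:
(17595 + T(-121, -7*8 - 4))*(22650 + 13086) = (17595 + (-121 - (-7*8 - 4)))*(22650 + 13086) = (17595 + (-121 - (-56 - 4)))*35736 = (17595 + (-121 - 1*(-60)))*35736 = (17595 + (-121 + 60))*35736 = (17595 - 61)*35736 = 17534*35736 = 626595024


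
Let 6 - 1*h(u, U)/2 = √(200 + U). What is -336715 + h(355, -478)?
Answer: -336703 - 2*I*√278 ≈ -3.367e+5 - 33.347*I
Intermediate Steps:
h(u, U) = 12 - 2*√(200 + U)
-336715 + h(355, -478) = -336715 + (12 - 2*√(200 - 478)) = -336715 + (12 - 2*I*√278) = -336703 - 2*I*√278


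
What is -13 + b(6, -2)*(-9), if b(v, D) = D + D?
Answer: 23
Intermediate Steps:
b(v, D) = 2*D
-13 + b(6, -2)*(-9) = -13 + (2*(-2))*(-9) = -13 - 4*(-9) = -13 + 36 = 23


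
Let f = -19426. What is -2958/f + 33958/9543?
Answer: 343948151/92691159 ≈ 3.7107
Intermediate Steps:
-2958/f + 33958/9543 = -2958/(-19426) + 33958/9543 = -2958*(-1/19426) + 33958*(1/9543) = 1479/9713 + 33958/9543 = 343948151/92691159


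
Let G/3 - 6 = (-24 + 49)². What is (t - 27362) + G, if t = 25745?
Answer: 276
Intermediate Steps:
G = 1893 (G = 18 + 3*(-24 + 49)² = 18 + 3*25² = 18 + 3*625 = 18 + 1875 = 1893)
(t - 27362) + G = (25745 - 27362) + 1893 = -1617 + 1893 = 276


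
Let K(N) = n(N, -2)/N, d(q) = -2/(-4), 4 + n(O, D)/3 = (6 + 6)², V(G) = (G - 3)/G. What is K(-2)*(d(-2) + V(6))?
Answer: -210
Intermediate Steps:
V(G) = (-3 + G)/G
n(O, D) = 420 (n(O, D) = -12 + 3*(6 + 6)² = -12 + 3*12² = -12 + 3*144 = -12 + 432 = 420)
d(q) = ½ (d(q) = -2*(-¼) = ½)
K(N) = 420/N
K(-2)*(d(-2) + V(6)) = (420/(-2))*(½ + (-3 + 6)/6) = (420*(-½))*(½ + (⅙)*3) = -210*(½ + ½) = -210*1 = -210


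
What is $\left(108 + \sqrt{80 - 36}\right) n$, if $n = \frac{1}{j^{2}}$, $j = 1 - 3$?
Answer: $27 + \frac{\sqrt{11}}{2} \approx 28.658$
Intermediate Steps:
$j = -2$
$n = \frac{1}{4}$ ($n = \frac{1}{\left(-2\right)^{2}} = \frac{1}{4} \approx 0.25$)
$\left(108 + \sqrt{80 - 36}\right) n = \left(108 + \sqrt{80 - 36}\right) \frac{1}{4} = \left(108 + \sqrt{44}\right) \frac{1}{4} = \left(108 + 2 \sqrt{11}\right) \frac{1}{4} = 27 + \frac{\sqrt{11}}{2}$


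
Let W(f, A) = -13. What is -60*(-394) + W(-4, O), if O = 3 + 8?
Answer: 23627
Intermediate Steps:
O = 11
-60*(-394) + W(-4, O) = -60*(-394) - 13 = 23640 - 13 = 23627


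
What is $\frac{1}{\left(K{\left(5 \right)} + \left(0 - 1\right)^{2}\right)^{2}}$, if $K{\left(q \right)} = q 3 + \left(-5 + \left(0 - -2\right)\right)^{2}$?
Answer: $\frac{1}{625} \approx 0.0016$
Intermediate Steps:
$K{\left(q \right)} = 9 + 3 q$ ($K{\left(q \right)} = 3 q + \left(-5 + \left(0 + 2\right)\right)^{2} = 3 q + \left(-5 + 2\right)^{2} = 3 q + \left(-3\right)^{2} = 3 q + 9 = 9 + 3 q$)
$\frac{1}{\left(K{\left(5 \right)} + \left(0 - 1\right)^{2}\right)^{2}} = \frac{1}{\left(\left(9 + 3 \cdot 5\right) + \left(0 - 1\right)^{2}\right)^{2}} = \frac{1}{\left(\left(9 + 15\right) + \left(-1\right)^{2}\right)^{2}} = \frac{1}{\left(24 + 1\right)^{2}} = \frac{1}{25^{2}} = \frac{1}{625}$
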